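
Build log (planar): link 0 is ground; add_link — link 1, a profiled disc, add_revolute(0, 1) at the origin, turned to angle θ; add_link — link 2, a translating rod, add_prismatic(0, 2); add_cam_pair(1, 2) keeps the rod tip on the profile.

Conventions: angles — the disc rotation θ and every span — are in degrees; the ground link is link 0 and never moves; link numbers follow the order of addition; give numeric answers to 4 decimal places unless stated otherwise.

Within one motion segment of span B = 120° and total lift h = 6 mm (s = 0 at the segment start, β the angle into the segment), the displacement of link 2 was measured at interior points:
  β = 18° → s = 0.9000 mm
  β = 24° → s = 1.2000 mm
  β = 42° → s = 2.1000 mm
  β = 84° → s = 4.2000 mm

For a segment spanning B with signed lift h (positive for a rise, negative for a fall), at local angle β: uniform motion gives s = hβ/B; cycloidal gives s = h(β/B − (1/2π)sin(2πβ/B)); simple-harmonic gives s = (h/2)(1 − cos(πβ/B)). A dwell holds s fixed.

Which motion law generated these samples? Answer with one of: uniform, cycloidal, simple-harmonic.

candidates at β/B = r: uniform s = h·r (linear in β); cycloidal s = h·(r − sin(2πr)/(2π)); simple-harmonic s = (h/2)(1 − cos(πr))
β=18°: printed 0.9000 | uniform 0.9000, cycloidal 0.1274, simple-harmonic 0.3270
β=24°: printed 1.2000 | uniform 1.2000, cycloidal 0.2918, simple-harmonic 0.5729
β=42°: printed 2.1000 | uniform 2.1000, cycloidal 1.3274, simple-harmonic 1.6380
β=84°: printed 4.2000 | uniform 4.2000, cycloidal 5.1082, simple-harmonic 4.7634
only one law matches every sample → uniform

uniform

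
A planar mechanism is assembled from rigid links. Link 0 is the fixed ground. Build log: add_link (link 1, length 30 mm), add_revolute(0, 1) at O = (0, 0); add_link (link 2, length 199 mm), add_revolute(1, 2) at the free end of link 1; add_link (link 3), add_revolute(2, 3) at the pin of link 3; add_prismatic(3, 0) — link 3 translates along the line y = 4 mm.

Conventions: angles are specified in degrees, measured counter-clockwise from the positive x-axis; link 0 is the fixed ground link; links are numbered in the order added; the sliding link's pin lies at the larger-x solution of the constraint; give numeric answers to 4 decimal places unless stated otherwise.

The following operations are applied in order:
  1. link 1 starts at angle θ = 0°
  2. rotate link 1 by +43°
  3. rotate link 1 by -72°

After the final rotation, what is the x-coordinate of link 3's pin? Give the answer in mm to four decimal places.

geometry: r = 30 mm, L = 199 mm, e = 4 mm; θ starts at 0°
rotate link 1 by +43°: θ ← 0° +43° = 43°
rotate link 1 by -72°: θ ← 43° -72° = -29°
crank pin P = (r cos θ, r sin θ) = (26.238591, -14.544289)
h = r sin θ − e = -14.544289 − 4 = -18.544289
x = r cos θ + √(L² − h²) = 26.238591 + 198.134069 = 224.372660

224.3727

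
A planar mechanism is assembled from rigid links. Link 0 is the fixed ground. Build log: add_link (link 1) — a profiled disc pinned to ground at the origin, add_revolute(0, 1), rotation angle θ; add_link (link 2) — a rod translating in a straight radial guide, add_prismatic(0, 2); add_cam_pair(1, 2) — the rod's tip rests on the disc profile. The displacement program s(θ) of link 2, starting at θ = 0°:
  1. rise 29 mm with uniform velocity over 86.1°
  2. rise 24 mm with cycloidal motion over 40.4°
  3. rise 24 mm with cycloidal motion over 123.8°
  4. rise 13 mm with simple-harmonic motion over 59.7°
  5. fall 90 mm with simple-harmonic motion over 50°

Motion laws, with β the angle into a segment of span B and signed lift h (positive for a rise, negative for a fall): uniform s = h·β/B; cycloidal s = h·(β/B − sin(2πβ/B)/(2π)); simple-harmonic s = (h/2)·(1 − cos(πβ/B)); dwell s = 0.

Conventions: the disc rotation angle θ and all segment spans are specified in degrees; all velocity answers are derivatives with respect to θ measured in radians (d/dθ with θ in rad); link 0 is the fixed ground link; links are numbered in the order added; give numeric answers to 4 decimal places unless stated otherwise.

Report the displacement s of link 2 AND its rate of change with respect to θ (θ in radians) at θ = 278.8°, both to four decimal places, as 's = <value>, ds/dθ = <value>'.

seg 1 [0°–86.1°] uniform, h=29: full span → s += 29 → s = 29.0000
seg 2 [86.1°–126.5°] cycloidal, h=24: full span → s += 24 → s = 53.0000
seg 3 [126.5°–250.3°] cycloidal, h=24: full span → s += 24 → s = 77.0000
seg 4 [250.3°–310°] simple-harmonic, h=13: θ=278.8° here. β=28.5, B=59.7. 13/2·(1 − cos(π·0.4774)) = 6.0386 → s = 83.0386
velocity in seg [250.3°–310°] (simple-harmonic), θ in radians: β = 28.5° = 0.4974 rad, B = 59.7° = 1.0420 rad; ds/dθ = (πh/(2B)) sin(πβ/B) = (π·13/(2·1.0420)) sin(π·0.4774) = 19.548557 mm/rad

s = 83.0386, ds/dθ = 19.5486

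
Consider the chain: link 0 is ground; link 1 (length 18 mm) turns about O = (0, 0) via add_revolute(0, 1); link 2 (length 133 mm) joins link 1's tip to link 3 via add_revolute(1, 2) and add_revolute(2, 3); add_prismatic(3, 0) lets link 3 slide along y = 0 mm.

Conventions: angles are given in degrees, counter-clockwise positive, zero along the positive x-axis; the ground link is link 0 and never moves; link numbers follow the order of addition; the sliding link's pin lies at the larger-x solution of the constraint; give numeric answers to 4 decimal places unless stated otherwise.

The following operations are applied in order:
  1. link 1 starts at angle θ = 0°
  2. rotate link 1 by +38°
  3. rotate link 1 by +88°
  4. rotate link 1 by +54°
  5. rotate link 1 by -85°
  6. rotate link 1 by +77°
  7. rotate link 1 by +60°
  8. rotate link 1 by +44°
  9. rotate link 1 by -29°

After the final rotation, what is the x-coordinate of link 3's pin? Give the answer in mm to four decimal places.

geometry: r = 18 mm, L = 133 mm, e = 0 mm; θ starts at 0°
rotate link 1 by +38°: θ ← 0° +38° = 38°
rotate link 1 by +88°: θ ← 38° +88° = 126°
rotate link 1 by +54°: θ ← 126° +54° = 180°
rotate link 1 by -85°: θ ← 180° -85° = 95°
rotate link 1 by +77°: θ ← 95° +77° = 172°
rotate link 1 by +60°: θ ← 172° +60° = 232°
rotate link 1 by +44°: θ ← 232° +44° = 276°
rotate link 1 by -29°: θ ← 276° -29° = 247°
crank pin P = (r cos θ, r sin θ) = (-7.033160, -16.569087)
h = r sin θ − e = -16.569087 − 0 = -16.569087
x = r cos θ + √(L² − h²) = -7.033160 + 131.963879 = 124.930719

124.9307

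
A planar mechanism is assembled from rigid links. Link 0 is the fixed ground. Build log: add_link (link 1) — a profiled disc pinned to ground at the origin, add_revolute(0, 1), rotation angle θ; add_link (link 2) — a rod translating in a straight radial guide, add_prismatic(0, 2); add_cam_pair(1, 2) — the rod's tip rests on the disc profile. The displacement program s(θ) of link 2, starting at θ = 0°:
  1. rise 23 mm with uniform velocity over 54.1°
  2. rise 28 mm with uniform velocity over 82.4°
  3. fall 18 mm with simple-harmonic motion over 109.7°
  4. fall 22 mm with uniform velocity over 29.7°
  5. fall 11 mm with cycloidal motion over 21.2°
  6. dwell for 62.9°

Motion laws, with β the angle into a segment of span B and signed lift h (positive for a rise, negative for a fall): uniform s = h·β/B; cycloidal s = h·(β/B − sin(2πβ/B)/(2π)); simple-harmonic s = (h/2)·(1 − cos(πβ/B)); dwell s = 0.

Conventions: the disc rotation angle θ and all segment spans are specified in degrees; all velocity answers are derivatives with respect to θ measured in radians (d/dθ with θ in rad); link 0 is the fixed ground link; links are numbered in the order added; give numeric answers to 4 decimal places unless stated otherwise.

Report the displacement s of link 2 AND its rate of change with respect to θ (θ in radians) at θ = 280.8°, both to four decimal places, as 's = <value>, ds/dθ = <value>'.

seg 1 [0°–54.1°] uniform, h=23: full span → s += 23 → s = 23.0000
seg 2 [54.1°–136.5°] uniform, h=28: full span → s += 28 → s = 51.0000
seg 3 [136.5°–246.2°] simple-harmonic, h=-18: full span → s += -18 → s = 33.0000
seg 4 [246.2°–275.9°] uniform, h=-22: full span → s += -22 → s = 11.0000
seg 5 [275.9°–297.1°] cycloidal, h=-11: θ=280.8° here. β=4.9, B=21.2. -11·(0.2311 − sin(2π·0.2311)/(2π)) = -0.8040 → s = 10.1960
velocity in seg [275.9°–297.1°] (cycloidal), θ in radians: β = 4.9° = 0.0855 rad, B = 21.2° = 0.3700 rad; ds/dθ = (h/B)(1 − cos(2πβ/B)) = ((-11)/0.3700)(1 − cos(2π·0.2311)) = -26.212806 mm/rad

s = 10.1960, ds/dθ = -26.2128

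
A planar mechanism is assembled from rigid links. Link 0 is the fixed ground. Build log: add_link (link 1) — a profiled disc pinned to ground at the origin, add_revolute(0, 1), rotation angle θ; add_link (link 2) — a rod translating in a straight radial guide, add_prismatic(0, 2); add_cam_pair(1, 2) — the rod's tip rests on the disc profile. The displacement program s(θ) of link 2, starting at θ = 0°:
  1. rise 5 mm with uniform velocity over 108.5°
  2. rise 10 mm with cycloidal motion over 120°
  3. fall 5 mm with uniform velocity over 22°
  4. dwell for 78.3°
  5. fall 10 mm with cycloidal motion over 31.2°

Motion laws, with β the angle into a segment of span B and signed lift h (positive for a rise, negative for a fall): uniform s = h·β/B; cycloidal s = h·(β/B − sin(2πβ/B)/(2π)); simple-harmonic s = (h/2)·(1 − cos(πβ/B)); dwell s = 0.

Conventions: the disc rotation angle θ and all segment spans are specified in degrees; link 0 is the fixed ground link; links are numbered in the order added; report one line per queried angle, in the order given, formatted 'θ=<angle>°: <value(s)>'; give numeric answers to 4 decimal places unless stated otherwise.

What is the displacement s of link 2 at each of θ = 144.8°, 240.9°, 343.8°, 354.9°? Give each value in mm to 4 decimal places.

seg 1 [0°–108.5°] uniform, h=5: full span → s += 5 → s = 5.0000
seg 2 [108.5°–228.5°] cycloidal, h=10: θ=144.8° here. β=36.3, B=120. 10·(0.3025 − sin(2π·0.3025)/(2π)) = 1.5193 → s = 6.5193
seg 2 [108.5°–228.5°] cycloidal, h=10: full span → s += 10 → s = 15.0000
seg 3 [228.5°–250.5°] uniform, h=-5: θ=240.9° here. β=12.4, B=22. -5·12.4/22 = -2.8182 → s = 12.1818
seg 3 [228.5°–250.5°] uniform, h=-5: full span → s += -5 → s = 10.0000
seg 4 [250.5°–328.8°] dwell: s stays 10.0000
seg 5 [328.8°–360°] cycloidal, h=-10: θ=343.8° here. β=15, B=31.2. -10·(0.4808 − sin(2π·0.4808)/(2π)) = -4.6159 → s = 5.3841
seg 5 [328.8°–360°] cycloidal, h=-10: θ=354.9° here. β=26.1, B=31.2. -10·(0.8365 − sin(2π·0.8365)/(2π)) = -9.7274 → s = 0.2726

θ=144.8°: 6.5193
θ=240.9°: 12.1818
θ=343.8°: 5.3841
θ=354.9°: 0.2726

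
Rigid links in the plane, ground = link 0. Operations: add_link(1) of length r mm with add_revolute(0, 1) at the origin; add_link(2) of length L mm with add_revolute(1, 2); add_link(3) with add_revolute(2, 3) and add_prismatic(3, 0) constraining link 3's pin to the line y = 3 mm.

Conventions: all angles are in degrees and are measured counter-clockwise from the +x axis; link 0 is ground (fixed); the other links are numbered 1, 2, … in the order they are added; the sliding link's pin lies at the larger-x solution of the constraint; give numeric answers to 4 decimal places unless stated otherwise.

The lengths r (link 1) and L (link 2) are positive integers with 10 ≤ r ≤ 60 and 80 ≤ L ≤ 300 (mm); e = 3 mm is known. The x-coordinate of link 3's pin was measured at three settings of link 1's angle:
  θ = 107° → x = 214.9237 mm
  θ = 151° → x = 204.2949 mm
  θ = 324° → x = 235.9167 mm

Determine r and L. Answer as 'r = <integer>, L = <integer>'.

constraint per measurement: (x − r cos θ)² + (r sin θ − e)² = L²
subtracting the θ₁ and θ₂ equations cancels the r² and L² terms:
r = (x₁² − x₂²) / (2[(x₁cos θ₁ + e sin θ₁) − (x₂cos θ₂ + e sin θ₂)]) = 19.0001 → r = 19
L² = (x₁ − r cos θ₁)² + (r sin θ₁ − e)² = 48841.0072 → L = 221.0000 → L = 221
check at θ₃=324°: x = 235.9167 (printed 235.9167) ✓

r = 19, L = 221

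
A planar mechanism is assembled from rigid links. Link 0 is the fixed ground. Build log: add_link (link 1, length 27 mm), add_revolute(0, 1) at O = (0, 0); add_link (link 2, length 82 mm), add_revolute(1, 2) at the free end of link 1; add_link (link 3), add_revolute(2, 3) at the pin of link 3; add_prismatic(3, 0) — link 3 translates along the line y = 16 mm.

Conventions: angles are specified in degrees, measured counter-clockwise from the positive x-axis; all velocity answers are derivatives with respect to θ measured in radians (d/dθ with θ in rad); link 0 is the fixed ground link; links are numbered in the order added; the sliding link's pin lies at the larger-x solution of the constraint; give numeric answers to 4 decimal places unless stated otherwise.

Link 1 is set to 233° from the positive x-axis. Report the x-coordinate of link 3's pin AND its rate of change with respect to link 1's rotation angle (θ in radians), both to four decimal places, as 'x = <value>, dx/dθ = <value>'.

geometry: r = 27 mm, L = 82 mm, e = 16 mm
crank pin P = (r cos θ, r sin θ) = (-16.249006, -21.563159)
h = r sin θ − e = -21.563159 − 16 = -37.563159
x = r cos θ + √(L² − h²) = -16.249006 + 72.890391 = 56.641385
dx/dθ = −r sin θ − h·r cos θ/√(L² − h²) (θ in radians; h = -37.563159) = 13.189435

x = 56.6414, dx/dθ = 13.1894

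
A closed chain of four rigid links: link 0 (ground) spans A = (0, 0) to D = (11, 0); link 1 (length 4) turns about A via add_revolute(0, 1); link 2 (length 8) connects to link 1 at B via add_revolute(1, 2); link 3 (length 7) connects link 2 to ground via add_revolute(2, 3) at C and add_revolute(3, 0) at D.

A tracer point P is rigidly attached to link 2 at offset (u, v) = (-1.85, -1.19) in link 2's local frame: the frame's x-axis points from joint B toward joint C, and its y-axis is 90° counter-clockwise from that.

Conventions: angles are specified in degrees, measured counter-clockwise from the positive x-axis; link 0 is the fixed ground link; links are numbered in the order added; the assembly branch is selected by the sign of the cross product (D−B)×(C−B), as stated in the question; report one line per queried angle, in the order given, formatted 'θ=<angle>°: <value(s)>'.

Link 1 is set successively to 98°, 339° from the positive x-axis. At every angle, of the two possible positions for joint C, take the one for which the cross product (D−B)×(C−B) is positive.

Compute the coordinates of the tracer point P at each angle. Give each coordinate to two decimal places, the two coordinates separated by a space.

A=(0,0), D=(11.00,0)
θ=98°: B = A + 4.00·(cos98°, sin98°) = (-0.5567, 3.9611)
θ=98°: |BD| = 12.2167
θ=98°: circle(B,8.00) ∩ circle(D,7.00): a=6.7223, h=4.3372
θ=98°:   candidates: C₊=(7.2087,5.8844) cross=52.986; C₋=(4.3961,-2.3214) cross=-52.986
θ=98°:   branch + wants cross > 0 → take C=(7.2087,5.8844) (cross=52.986)
θ=98°: ex = (C−B)/|BC| = (0.9707,0.2404); ey = (-0.2404,0.9707)
θ=98°: P = B + -1.85·ex + -1.19·ey = (-2.0663,2.3612)
θ=339°: B = A + 4.00·(cos339°, sin339°) = (3.7343, -1.4335)
θ=339°: |BD| = 7.4057
θ=339°: circle(B,8.00) ∩ circle(D,7.00): a=4.7156, h=6.4624
θ=339°:   candidates: C₊=(7.1099,5.8195) cross=47.859; C₋=(9.6116,-6.8609) cross=-47.859
θ=339°:   branch + wants cross > 0 → take C=(7.1099,5.8195) (cross=47.859)
θ=339°: ex = (C−B)/|BC| = (0.4219,0.9066); ey = (-0.9066,0.4219)
θ=339°: P = B + -1.85·ex + -1.19·ey = (4.0326,-3.6128)

θ=98°: -2.07 2.36
θ=339°: 4.03 -3.61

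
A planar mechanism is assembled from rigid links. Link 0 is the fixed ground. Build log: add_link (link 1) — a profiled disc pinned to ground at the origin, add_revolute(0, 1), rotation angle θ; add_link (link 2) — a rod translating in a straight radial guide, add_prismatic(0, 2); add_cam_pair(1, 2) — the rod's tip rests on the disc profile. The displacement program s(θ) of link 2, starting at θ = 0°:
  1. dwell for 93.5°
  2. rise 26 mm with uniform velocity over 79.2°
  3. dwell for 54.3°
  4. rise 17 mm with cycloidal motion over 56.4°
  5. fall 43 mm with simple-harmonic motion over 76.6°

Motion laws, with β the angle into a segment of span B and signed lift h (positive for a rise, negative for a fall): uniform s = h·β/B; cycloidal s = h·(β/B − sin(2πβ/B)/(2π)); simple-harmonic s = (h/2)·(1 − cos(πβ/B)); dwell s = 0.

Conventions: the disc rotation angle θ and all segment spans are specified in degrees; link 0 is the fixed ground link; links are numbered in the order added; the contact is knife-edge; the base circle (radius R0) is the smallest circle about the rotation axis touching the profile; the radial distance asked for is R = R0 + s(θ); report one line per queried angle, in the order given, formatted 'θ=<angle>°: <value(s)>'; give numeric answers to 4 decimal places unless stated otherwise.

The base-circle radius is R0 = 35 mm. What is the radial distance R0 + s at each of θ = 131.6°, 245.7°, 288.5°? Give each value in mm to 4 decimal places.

seg 1 [0°–93.5°] dwell: s stays 0.0000
seg 2 [93.5°–172.7°] uniform, h=26: θ=131.6° here. β=38.1, B=79.2. 26·38.1/79.2 = 12.5076 → s = 12.5076
seg 2 [93.5°–172.7°] uniform, h=26: full span → s += 26 → s = 26.0000
seg 3 [172.7°–227°] dwell: s stays 26.0000
seg 4 [227°–283.4°] cycloidal, h=17: θ=245.7° here. β=18.7, B=56.4. 17·(0.3316 − sin(2π·0.3316)/(2π)) = 3.2785 → s = 29.2785
seg 4 [227°–283.4°] cycloidal, h=17: full span → s += 17 → s = 43.0000
seg 5 [283.4°–360°] simple-harmonic, h=-43: θ=288.5° here. β=5.1, B=76.6. -43/2·(1 − cos(π·0.0666)) = -0.4686 → s = 42.5314
θ=131.6°: R = R0 + s = 35 + 12.5076 = 47.5076
θ=245.7°: R = R0 + s = 35 + 29.2785 = 64.2785
θ=288.5°: R = R0 + s = 35 + 42.5314 = 77.5314

θ=131.6°: 47.5076
θ=245.7°: 64.2785
θ=288.5°: 77.5314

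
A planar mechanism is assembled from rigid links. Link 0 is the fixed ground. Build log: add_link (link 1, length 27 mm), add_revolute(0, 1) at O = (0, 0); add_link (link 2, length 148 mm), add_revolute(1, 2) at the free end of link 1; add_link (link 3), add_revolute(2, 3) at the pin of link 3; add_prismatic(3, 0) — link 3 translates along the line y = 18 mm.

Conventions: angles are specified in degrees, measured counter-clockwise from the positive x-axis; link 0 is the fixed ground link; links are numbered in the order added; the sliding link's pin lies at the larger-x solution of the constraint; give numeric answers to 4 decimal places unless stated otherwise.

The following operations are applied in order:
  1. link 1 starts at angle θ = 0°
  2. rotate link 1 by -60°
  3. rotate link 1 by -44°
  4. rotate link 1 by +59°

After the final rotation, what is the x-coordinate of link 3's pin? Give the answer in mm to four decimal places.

geometry: r = 27 mm, L = 148 mm, e = 18 mm; θ starts at 0°
rotate link 1 by -60°: θ ← 0° -60° = -60°
rotate link 1 by -44°: θ ← -60° -44° = -104°
rotate link 1 by +59°: θ ← -104° +59° = -45°
crank pin P = (r cos θ, r sin θ) = (19.091883, -19.091883)
h = r sin θ − e = -19.091883 − 18 = -37.091883
x = r cos θ + √(L² − h²) = 19.091883 + 143.276628 = 162.368511

162.3685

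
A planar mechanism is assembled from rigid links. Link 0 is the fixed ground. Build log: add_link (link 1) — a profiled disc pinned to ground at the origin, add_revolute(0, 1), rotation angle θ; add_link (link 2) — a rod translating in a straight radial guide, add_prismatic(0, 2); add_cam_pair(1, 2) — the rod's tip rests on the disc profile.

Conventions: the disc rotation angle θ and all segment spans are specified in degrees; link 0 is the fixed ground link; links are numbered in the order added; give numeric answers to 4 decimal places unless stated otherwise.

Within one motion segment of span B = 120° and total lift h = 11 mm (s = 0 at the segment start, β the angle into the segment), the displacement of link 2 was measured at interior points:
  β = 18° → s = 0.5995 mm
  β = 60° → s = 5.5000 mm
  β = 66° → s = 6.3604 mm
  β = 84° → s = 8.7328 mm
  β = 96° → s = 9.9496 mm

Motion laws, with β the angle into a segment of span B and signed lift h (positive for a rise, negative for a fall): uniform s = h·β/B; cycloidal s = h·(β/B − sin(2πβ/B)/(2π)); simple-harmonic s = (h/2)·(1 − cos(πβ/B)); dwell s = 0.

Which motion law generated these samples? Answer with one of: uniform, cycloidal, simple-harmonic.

candidates at β/B = r: uniform s = h·r (linear in β); cycloidal s = h·(r − sin(2πr)/(2π)); simple-harmonic s = (h/2)(1 − cos(πr))
β=18°: printed 0.5995 | uniform 1.6500, cycloidal 0.2337, simple-harmonic 0.5995
β=60°: printed 5.5000 | uniform 5.5000, cycloidal 5.5000, simple-harmonic 5.5000
β=66°: printed 6.3604 | uniform 6.0500, cycloidal 6.5910, simple-harmonic 6.3604
β=84°: printed 8.7328 | uniform 7.7000, cycloidal 9.3650, simple-harmonic 8.7328
β=96°: printed 9.9496 | uniform 8.8000, cycloidal 10.4650, simple-harmonic 9.9496
only one law matches every sample → simple-harmonic

simple-harmonic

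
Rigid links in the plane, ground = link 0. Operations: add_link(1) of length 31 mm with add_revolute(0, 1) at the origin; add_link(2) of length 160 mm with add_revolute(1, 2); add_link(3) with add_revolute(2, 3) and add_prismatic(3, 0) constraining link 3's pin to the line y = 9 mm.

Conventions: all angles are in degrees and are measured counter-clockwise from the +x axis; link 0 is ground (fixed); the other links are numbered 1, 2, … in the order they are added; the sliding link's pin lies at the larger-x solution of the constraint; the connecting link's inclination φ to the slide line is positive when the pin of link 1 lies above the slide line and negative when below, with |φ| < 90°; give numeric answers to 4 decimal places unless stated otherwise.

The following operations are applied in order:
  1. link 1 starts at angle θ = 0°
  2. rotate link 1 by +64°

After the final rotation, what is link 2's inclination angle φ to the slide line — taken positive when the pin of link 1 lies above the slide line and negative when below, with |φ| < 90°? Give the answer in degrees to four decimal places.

geometry: r = 31 mm, L = 160 mm, e = 9 mm; θ starts at 0°
rotate link 1 by +64°: θ ← 0° +64° = 64°
h = r sin θ − e = 27.862615 − 9 = 18.862615
sin φ = h / L = 18.862615 / 160 = 0.11789135
φ = arcsin(0.11789135) = 6.770422°

6.7704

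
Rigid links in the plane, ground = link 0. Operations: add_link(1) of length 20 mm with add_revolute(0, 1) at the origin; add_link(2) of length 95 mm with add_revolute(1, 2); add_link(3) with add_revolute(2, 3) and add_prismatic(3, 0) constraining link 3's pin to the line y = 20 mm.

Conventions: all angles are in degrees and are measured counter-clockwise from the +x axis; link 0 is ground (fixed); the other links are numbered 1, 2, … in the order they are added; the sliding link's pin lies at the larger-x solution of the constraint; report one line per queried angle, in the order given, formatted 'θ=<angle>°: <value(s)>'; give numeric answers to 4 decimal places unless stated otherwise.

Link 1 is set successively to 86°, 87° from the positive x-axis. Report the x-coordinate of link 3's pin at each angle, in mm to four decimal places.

geometry: r = 20 mm, L = 95 mm, e = 20 mm
θ=86°: crank pin P = (r cos θ, r sin θ) = (1.395129, 19.951281)
θ=86°: h = r sin θ − e = 19.951281 − 20 = -0.048719
θ=86°: x = r cos θ + √(L² − h²) = 1.395129 + 94.999988 = 96.395117
θ=87°: crank pin P = (r cos θ, r sin θ) = (1.046719, 19.972591)
θ=87°: h = r sin θ − e = 19.972591 − 20 = -0.027409
θ=87°: x = r cos θ + √(L² − h²) = 1.046719 + 94.999996 = 96.046715

θ=86°: 96.3951
θ=87°: 96.0467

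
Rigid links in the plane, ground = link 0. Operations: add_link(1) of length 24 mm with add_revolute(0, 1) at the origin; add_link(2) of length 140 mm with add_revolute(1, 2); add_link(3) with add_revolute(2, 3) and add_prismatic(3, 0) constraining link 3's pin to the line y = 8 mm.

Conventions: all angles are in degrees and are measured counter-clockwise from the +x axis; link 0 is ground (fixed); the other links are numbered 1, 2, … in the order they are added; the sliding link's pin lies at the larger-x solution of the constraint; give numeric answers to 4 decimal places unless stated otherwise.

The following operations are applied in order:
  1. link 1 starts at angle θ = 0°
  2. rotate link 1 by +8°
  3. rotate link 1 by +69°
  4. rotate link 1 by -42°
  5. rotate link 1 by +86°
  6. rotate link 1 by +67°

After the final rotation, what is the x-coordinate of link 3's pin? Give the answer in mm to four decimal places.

geometry: r = 24 mm, L = 140 mm, e = 8 mm; θ starts at 0°
rotate link 1 by +8°: θ ← 0° +8° = 8°
rotate link 1 by +69°: θ ← 8° +69° = 77°
rotate link 1 by -42°: θ ← 77° -42° = 35°
rotate link 1 by +86°: θ ← 35° +86° = 121°
rotate link 1 by +67°: θ ← 121° +67° = 188°
crank pin P = (r cos θ, r sin θ) = (-23.766434, -3.340154)
h = r sin θ − e = -3.340154 − 8 = -11.340154
x = r cos θ + √(L² − h²) = -23.766434 + 139.539962 = 115.773528

115.7735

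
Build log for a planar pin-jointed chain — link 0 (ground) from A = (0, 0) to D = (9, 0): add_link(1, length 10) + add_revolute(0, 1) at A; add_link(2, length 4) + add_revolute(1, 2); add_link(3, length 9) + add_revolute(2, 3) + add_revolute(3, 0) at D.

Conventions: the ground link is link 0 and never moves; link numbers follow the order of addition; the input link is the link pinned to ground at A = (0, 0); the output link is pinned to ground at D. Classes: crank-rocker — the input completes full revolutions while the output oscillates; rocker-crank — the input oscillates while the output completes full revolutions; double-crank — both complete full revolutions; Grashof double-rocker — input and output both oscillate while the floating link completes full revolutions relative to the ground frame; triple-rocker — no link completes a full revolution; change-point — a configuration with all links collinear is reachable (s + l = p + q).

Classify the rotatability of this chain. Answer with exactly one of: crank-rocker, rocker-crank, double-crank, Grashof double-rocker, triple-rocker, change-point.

lengths: ground=9, input=10, coupler=4, output=9
sorted: s=4 (shortest), l=10 (longest), p+q=18
s + l = 14 vs p + q = 18
s + l < p + q (Grashof) with shortest = coupler link → Grashof double-rocker

Grashof double-rocker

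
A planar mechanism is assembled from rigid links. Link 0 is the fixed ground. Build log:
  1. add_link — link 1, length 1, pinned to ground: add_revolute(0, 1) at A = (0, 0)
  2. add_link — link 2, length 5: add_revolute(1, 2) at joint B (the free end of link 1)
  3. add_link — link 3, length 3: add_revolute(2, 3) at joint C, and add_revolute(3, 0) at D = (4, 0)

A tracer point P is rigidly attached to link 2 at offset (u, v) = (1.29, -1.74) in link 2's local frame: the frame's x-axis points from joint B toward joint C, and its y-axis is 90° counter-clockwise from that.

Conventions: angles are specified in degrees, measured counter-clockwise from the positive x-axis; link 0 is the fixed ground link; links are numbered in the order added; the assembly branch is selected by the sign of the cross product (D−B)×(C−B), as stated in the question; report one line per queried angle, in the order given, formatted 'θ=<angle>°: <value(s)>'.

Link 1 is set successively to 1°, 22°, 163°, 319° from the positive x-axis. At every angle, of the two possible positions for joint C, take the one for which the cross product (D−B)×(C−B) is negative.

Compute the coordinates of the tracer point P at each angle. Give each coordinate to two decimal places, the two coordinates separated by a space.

A=(0,0), D=(4.00,0)
θ=1°: B = A + 1.00·(cos1°, sin1°) = (0.9998, 0.0175)
θ=1°: |BD| = 3.0002
θ=1°: circle(B,5.00) ∩ circle(D,3.00): a=4.1666, h=2.7640
θ=1°:   candidates: C₊=(5.1824,2.7571) cross=8.292; C₋=(5.1503,-2.7707) cross=-8.292
θ=1°:   branch - wants cross < 0 → take C=(5.1503,-2.7707) (cross=-8.292)
θ=1°: ex = (C−B)/|BC| = (0.8301,-0.5576); ey = (0.5576,0.8301)
θ=1°: P = B + 1.29·ex + -1.74·ey = (1.1004,-2.1462)
θ=22°: B = A + 1.00·(cos22°, sin22°) = (0.9272, 0.3746)
θ=22°: |BD| = 3.0956
θ=22°: circle(B,5.00) ∩ circle(D,3.00): a=4.1321, h=2.8152
θ=22°:   candidates: C₊=(5.3696,2.6691) cross=8.715; C₋=(4.6883,-2.9200) cross=-8.715
θ=22°:   branch - wants cross < 0 → take C=(4.6883,-2.9200) (cross=-8.715)
θ=22°: ex = (C−B)/|BC| = (0.7522,-0.6589); ey = (0.6589,0.7522)
θ=22°: P = B + 1.29·ex + -1.74·ey = (0.7510,-1.7843)
θ=163°: B = A + 1.00·(cos163°, sin163°) = (-0.9563, 0.2924)
θ=163°: |BD| = 4.9649
θ=163°: circle(B,5.00) ∩ circle(D,3.00): a=4.0938, h=2.8707
θ=163°:   candidates: C₊=(3.2994,2.9170) cross=14.253; C₋=(2.9613,-2.8144) cross=-14.253
θ=163°:   branch - wants cross < 0 → take C=(2.9613,-2.8144) (cross=-14.253)
θ=163°: ex = (C−B)/|BC| = (0.7835,-0.6214); ey = (0.6214,0.7835)
θ=163°: P = B + 1.29·ex + -1.74·ey = (-1.0267,-1.8725)
θ=319°: B = A + 1.00·(cos319°, sin319°) = (0.7547, -0.6561)
θ=319°: |BD| = 3.3109
θ=319°: circle(B,5.00) ∩ circle(D,3.00): a=4.0717, h=2.9019
θ=319°:   candidates: C₊=(4.1707,2.9951) cross=9.608; C₋=(5.3207,-2.6937) cross=-9.608
θ=319°:   branch - wants cross < 0 → take C=(5.3207,-2.6937) (cross=-9.608)
θ=319°: ex = (C−B)/|BC| = (0.9132,-0.4075); ey = (0.4075,0.9132)
θ=319°: P = B + 1.29·ex + -1.74·ey = (1.2237,-2.7707)

θ=1°: 1.10 -2.15
θ=22°: 0.75 -1.78
θ=163°: -1.03 -1.87
θ=319°: 1.22 -2.77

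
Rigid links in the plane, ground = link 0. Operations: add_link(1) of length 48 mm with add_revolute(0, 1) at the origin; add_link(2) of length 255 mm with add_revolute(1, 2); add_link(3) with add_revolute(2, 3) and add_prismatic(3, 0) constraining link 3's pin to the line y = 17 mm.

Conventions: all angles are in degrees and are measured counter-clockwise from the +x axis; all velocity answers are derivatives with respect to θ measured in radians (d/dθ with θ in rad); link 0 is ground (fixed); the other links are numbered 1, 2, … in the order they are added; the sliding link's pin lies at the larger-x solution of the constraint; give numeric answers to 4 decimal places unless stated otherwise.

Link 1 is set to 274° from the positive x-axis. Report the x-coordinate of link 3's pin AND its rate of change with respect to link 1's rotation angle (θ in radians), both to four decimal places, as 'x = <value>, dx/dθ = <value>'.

geometry: r = 48 mm, L = 255 mm, e = 17 mm
crank pin P = (r cos θ, r sin θ) = (3.348311, -47.883074)
h = r sin θ − e = -47.883074 − 17 = -64.883074
x = r cos θ + √(L² − h²) = 3.348311 + 246.607353 = 249.955664
dx/dθ = −r sin θ − h·r cos θ/√(L² − h²) (θ in radians; h = -64.883074) = 48.764024

x = 249.9557, dx/dθ = 48.7640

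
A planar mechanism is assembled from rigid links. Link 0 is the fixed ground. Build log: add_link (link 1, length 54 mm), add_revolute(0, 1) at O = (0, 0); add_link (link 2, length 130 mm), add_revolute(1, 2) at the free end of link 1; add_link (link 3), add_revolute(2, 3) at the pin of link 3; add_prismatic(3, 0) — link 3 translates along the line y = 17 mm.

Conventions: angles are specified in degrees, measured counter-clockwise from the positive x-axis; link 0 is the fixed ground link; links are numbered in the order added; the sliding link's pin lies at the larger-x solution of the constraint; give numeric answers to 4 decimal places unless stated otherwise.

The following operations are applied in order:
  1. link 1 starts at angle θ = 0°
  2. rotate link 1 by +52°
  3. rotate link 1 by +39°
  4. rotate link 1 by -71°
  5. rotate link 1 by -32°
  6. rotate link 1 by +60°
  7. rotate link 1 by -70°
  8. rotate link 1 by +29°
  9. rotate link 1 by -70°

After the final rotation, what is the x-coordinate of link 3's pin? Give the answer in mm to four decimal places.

geometry: r = 54 mm, L = 130 mm, e = 17 mm; θ starts at 0°
rotate link 1 by +52°: θ ← 0° +52° = 52°
rotate link 1 by +39°: θ ← 52° +39° = 91°
rotate link 1 by -71°: θ ← 91° -71° = 20°
rotate link 1 by -32°: θ ← 20° -32° = -12°
rotate link 1 by +60°: θ ← -12° +60° = 48°
rotate link 1 by -70°: θ ← 48° -70° = -22°
rotate link 1 by +29°: θ ← -22° +29° = 7°
rotate link 1 by -70°: θ ← 7° -70° = -63°
crank pin P = (r cos θ, r sin θ) = (24.515487, -48.114352)
h = r sin θ − e = -48.114352 − 17 = -65.114352
x = r cos θ + √(L² − h²) = 24.515487 + 112.517204 = 137.032691

137.0327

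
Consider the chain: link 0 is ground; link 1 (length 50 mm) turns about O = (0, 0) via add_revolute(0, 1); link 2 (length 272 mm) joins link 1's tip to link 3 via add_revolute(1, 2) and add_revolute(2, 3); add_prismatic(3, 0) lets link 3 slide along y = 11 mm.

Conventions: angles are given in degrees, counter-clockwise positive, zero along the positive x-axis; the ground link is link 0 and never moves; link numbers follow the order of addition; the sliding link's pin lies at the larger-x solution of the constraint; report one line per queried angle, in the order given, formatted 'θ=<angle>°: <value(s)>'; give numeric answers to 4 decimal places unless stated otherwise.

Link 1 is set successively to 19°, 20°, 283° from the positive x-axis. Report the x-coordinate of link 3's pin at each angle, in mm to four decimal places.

geometry: r = 50 mm, L = 272 mm, e = 11 mm
θ=19°: crank pin P = (r cos θ, r sin θ) = (47.275929, 16.278408)
θ=19°: h = r sin θ − e = 16.278408 − 11 = 5.278408
θ=19°: x = r cos θ + √(L² − h²) = 47.275929 + 271.948779 = 319.224708
θ=20°: crank pin P = (r cos θ, r sin θ) = (46.984631, 17.101007)
θ=20°: h = r sin θ − e = 17.101007 − 11 = 6.101007
θ=20°: x = r cos θ + √(L² − h²) = 46.984631 + 271.931568 = 318.916199
θ=283°: crank pin P = (r cos θ, r sin θ) = (11.247553, -48.718503)
θ=283°: h = r sin θ − e = -48.718503 − 11 = -59.718503
θ=283°: x = r cos θ + √(L² − h²) = 11.247553 + 265.363337 = 276.610889

θ=19°: 319.2247
θ=20°: 318.9162
θ=283°: 276.6109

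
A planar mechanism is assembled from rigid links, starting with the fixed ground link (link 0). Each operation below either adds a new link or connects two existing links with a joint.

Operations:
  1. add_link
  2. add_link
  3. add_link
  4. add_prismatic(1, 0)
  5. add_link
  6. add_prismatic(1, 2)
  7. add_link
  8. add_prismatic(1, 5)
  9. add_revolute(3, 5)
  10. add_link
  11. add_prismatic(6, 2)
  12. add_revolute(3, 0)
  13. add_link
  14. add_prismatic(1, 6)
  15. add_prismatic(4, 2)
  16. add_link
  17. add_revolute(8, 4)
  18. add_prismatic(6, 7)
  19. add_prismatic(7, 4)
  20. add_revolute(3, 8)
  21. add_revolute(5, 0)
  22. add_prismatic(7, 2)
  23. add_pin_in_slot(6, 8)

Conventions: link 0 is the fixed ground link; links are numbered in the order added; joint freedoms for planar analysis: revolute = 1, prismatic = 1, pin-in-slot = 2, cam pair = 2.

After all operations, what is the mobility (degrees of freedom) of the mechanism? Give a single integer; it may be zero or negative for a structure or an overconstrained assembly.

(L,J1,J2)=(1,0,0); link0 fixed
link1: (2,0,0)
link2: (3,0,0)
link3: (4,0,0)
P 1-0 [J1]: (4,1,0)
link4: (5,1,0)
P 1-2 [J1]: (5,2,0)
link5: (6,2,0)
P 1-5 [J1]: (6,3,0)
R 3-5 [J1]: (6,4,0)
link6: (7,4,0)
P 6-2 [J1]: (7,5,0)
R 3-0 [J1]: (7,6,0)
link7: (8,6,0)
P 1-6 [J1]: (8,7,0)
P 4-2 [J1]: (8,8,0)
link8: (9,8,0)
R 8-4 [J1]: (9,9,0)
P 6-7 [J1]: (9,10,0)
P 7-4 [J1]: (9,11,0)
R 3-8 [J1]: (9,12,0)
R 5-0 [J1]: (9,13,0)
P 7-2 [J1]: (9,14,0)
PS 6-8 [J2]: (9,14,1)
Grübler: 3·8 − 2·14 − 1 = -5

M = -5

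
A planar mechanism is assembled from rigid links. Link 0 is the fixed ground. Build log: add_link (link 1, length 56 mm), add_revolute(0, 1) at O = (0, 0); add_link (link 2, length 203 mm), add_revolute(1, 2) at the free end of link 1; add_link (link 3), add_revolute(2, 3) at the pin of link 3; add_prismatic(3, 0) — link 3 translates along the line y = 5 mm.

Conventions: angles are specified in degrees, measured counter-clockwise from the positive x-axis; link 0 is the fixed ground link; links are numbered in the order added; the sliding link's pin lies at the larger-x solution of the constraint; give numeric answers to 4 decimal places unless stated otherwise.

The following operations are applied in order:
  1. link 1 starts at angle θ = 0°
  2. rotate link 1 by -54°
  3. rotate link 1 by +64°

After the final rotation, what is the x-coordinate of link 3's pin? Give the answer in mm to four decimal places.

geometry: r = 56 mm, L = 203 mm, e = 5 mm; θ starts at 0°
rotate link 1 by -54°: θ ← 0° -54° = -54°
rotate link 1 by +64°: θ ← -54° +64° = 10°
crank pin P = (r cos θ, r sin θ) = (55.149234, 9.724298)
h = r sin θ − e = 9.724298 − 5 = 4.724298
x = r cos θ + √(L² − h²) = 55.149234 + 202.945020 = 258.094254

258.0943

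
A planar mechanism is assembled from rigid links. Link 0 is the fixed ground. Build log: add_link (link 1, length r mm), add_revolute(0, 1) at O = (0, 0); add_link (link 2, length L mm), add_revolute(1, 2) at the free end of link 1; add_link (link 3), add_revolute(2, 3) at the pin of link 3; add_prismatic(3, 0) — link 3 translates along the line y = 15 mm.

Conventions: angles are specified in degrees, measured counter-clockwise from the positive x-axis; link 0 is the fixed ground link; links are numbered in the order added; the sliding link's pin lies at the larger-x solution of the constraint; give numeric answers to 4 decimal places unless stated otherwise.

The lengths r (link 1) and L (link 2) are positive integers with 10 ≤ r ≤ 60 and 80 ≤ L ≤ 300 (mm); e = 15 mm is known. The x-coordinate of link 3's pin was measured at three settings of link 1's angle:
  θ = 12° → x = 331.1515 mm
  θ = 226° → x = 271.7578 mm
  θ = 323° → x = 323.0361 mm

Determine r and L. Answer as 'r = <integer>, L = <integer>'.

constraint per measurement: (x − r cos θ)² + (r sin θ − e)² = L²
subtracting the θ₁ and θ₂ equations cancels the r² and L² terms:
r = (x₁² − x₂²) / (2[(x₁cos θ₁ + e sin θ₁) − (x₂cos θ₂ + e sin θ₂)]) = 34.0000 → r = 34
L² = (x₁ − r cos θ₁)² + (r sin θ₁ − e)² = 88804.0230 → L = 298.0000 → L = 298
check at θ₃=323°: x = 323.0361 (printed 323.0361) ✓

r = 34, L = 298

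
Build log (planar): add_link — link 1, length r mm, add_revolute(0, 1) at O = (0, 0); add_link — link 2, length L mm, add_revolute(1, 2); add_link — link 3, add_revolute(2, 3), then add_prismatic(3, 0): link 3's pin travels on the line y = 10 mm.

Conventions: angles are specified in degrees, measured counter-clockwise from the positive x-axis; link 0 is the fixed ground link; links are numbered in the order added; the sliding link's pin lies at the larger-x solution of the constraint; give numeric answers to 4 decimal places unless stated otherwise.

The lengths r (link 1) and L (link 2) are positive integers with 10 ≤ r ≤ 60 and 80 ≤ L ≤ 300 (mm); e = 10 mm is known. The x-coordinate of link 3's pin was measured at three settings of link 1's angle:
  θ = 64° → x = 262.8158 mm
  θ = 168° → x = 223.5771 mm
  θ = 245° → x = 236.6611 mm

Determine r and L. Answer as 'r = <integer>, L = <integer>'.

constraint per measurement: (x − r cos θ)² + (r sin θ − e)² = L²
subtracting the θ₁ and θ₂ equations cancels the r² and L² terms:
r = (x₁² − x₂²) / (2[(x₁cos θ₁ + e sin θ₁) − (x₂cos θ₂ + e sin θ₂)]) = 28.0000 → r = 28
L² = (x₁ − r cos θ₁)² + (r sin θ₁ − e)² = 63001.0117 → L = 251.0000 → L = 251
check at θ₃=245°: x = 236.6611 (printed 236.6611) ✓

r = 28, L = 251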